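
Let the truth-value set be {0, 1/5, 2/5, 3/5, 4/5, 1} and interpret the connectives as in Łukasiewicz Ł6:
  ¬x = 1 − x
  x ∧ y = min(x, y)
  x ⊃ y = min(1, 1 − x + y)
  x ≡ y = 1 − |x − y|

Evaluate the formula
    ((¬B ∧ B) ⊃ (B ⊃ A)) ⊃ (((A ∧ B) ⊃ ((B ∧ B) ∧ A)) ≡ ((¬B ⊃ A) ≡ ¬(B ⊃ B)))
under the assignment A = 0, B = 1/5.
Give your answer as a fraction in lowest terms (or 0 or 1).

¬B = ¬1/5 = 4/5
¬B ∧ B = 4/5 ∧ 1/5 = 1/5
B ⊃ A = 1/5 ⊃ 0 = 4/5
(¬B ∧ B) ⊃ (B ⊃ A) = 1/5 ⊃ 4/5 = 1
A ∧ B = 0 ∧ 1/5 = 0
B ∧ B = 1/5 ∧ 1/5 = 1/5
(B ∧ B) ∧ A = 1/5 ∧ 0 = 0
(A ∧ B) ⊃ ((B ∧ B) ∧ A) = 0 ⊃ 0 = 1
¬B = ¬1/5 = 4/5
¬B ⊃ A = 4/5 ⊃ 0 = 1/5
B ⊃ B = 1/5 ⊃ 1/5 = 1
¬(B ⊃ B) = ¬1 = 0
(¬B ⊃ A) ≡ ¬(B ⊃ B) = 1/5 ≡ 0 = 4/5
((A ∧ B) ⊃ ((B ∧ B) ∧ A)) ≡ ((¬B ⊃ A) ≡ ¬(B ⊃ B)) = 1 ≡ 4/5 = 4/5
((¬B ∧ B) ⊃ (B ⊃ A)) ⊃ (((A ∧ B) ⊃ ((B ∧ B) ∧ A)) ≡ ((¬B ⊃ A) ≡ ¬(B ⊃ B))) = 1 ⊃ 4/5 = 4/5

4/5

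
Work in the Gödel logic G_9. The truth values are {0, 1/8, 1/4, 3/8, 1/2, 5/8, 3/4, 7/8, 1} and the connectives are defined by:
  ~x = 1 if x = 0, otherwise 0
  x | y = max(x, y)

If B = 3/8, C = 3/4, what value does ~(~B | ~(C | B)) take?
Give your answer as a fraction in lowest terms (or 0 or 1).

~B = ~3/8 = 0
C | B = 3/4 | 3/8 = 3/4
~(C | B) = ~3/4 = 0
~B | ~(C | B) = 0 | 0 = 0
~(~B | ~(C | B)) = ~0 = 1

1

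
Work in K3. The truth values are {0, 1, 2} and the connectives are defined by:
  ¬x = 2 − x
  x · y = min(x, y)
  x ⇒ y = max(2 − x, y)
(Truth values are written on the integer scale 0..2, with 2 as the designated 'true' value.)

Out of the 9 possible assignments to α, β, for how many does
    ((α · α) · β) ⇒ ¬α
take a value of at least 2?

5

α = 0, β = 0 ↦ 2  ≥
α = 0, β = 1 ↦ 2  ≥
α = 0, β = 2 ↦ 2  ≥
α = 1, β = 0 ↦ 2  ≥
α = 1, β = 1 ↦ 1  <
α = 1, β = 2 ↦ 1  <
α = 2, β = 0 ↦ 2  ≥
α = 2, β = 1 ↦ 1  <
α = 2, β = 2 ↦ 0  <
So 5 of the 9 assignments meet the threshold.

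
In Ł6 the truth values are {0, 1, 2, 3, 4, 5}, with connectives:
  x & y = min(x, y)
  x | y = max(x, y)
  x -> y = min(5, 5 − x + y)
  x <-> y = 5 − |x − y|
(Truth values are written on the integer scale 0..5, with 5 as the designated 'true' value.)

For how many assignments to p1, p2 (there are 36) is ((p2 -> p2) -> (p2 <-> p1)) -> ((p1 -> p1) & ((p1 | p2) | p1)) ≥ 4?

value 5: 23 assignments (counts)
value 4: 5 assignments (counts)
value 3: 3 assignments
value 2: 3 assignments
value 1: 1 assignment
value 0: 1 assignment
So 28 of the 36 assignments meet the threshold.

28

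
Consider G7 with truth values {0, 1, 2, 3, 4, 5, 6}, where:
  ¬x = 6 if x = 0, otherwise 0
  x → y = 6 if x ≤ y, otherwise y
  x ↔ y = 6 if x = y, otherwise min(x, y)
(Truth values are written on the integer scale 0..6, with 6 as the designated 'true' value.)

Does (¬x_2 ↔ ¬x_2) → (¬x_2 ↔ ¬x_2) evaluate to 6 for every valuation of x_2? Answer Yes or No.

Yes

x_2 = 0 ↦ 6
x_2 = 1 ↦ 6
x_2 = 2 ↦ 6
x_2 = 3 ↦ 6
x_2 = 4 ↦ 6
x_2 = 5 ↦ 6
x_2 = 6 ↦ 6
Every assignment gives a value ≥ 6.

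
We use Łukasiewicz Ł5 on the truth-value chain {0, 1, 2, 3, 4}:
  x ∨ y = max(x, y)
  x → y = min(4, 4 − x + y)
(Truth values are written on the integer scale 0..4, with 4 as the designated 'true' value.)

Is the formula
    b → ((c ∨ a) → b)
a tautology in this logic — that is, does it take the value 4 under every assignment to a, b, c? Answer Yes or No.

At a = 3, b = 0, c = 4, for instance:
c ∨ a = 4 ∨ 3 = 4
(c ∨ a) → b = 4 → 0 = 0
b → ((c ∨ a) → b) = 0 → 0 = 4
and checking the remaining 124 assignments likewise gives ≥ 4 in every case.

Yes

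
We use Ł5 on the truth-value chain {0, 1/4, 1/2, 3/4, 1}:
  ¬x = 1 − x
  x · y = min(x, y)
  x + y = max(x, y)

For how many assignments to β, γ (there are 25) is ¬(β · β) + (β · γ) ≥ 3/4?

14

value 1: 6 assignments (counts)
value 3/4: 8 assignments (counts)
value 1/2: 7 assignments
value 1/4: 3 assignments
value 0: 1 assignment
So 14 of the 25 assignments meet the threshold.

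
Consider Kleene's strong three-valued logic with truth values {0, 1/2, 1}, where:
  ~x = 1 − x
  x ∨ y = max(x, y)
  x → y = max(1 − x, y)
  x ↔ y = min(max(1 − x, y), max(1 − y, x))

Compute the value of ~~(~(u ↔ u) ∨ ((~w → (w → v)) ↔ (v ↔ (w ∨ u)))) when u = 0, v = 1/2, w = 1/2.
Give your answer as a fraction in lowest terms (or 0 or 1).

1/2

u ↔ u = 0 ↔ 0 = 1
~(u ↔ u) = ~1 = 0
~w = ~1/2 = 1/2
w → v = 1/2 → 1/2 = 1/2
~w → (w → v) = 1/2 → 1/2 = 1/2
w ∨ u = 1/2 ∨ 0 = 1/2
v ↔ (w ∨ u) = 1/2 ↔ 1/2 = 1/2
(~w → (w → v)) ↔ (v ↔ (w ∨ u)) = 1/2 ↔ 1/2 = 1/2
~(u ↔ u) ∨ ((~w → (w → v)) ↔ (v ↔ (w ∨ u))) = 0 ∨ 1/2 = 1/2
~(~(u ↔ u) ∨ ((~w → (w → v)) ↔ (v ↔ (w ∨ u)))) = ~1/2 = 1/2
~~(~(u ↔ u) ∨ ((~w → (w → v)) ↔ (v ↔ (w ∨ u)))) = ~1/2 = 1/2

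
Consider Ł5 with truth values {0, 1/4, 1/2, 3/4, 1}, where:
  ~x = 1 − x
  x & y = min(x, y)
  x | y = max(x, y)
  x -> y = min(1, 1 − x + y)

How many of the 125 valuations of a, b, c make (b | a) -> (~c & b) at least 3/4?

63

value 1: 35 assignments (counts)
value 3/4: 28 assignments (counts)
value 1/2: 27 assignments
value 1/4: 22 assignments
value 0: 13 assignments
So 63 of the 125 assignments meet the threshold.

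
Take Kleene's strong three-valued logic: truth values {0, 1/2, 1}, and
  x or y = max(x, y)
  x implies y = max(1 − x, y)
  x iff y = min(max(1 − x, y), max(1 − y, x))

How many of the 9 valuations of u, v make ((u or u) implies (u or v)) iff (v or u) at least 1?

u = 0, v = 0 ↦ 0  <
u = 0, v = 1/2 ↦ 1/2  <
u = 0, v = 1 ↦ 1  ≥
u = 1/2, v = 0 ↦ 1/2  <
u = 1/2, v = 1/2 ↦ 1/2  <
u = 1/2, v = 1 ↦ 1  ≥
u = 1, v = 0 ↦ 1  ≥
u = 1, v = 1/2 ↦ 1  ≥
u = 1, v = 1 ↦ 1  ≥
So 5 of the 9 assignments meet the threshold.

5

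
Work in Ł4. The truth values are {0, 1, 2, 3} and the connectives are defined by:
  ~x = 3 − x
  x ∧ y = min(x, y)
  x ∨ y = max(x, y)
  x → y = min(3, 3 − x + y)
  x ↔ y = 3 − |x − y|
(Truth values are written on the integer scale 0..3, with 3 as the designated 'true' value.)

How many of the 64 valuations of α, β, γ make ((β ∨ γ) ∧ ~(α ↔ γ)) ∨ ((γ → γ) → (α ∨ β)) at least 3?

value 3: 31 assignments (counts)
value 2: 23 assignments
value 1: 9 assignments
value 0: 1 assignment
So 31 of the 64 assignments meet the threshold.

31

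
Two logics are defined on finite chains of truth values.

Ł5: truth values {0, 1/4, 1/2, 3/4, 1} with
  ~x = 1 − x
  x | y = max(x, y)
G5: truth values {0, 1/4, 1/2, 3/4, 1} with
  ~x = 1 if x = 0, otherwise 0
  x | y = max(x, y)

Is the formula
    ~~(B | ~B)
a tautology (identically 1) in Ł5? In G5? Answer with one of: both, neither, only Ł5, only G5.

only G5

In Ł5: at B = 1/4 the value is 3/4 — not a tautology.
In G5: every assignment gives 1 — tautology.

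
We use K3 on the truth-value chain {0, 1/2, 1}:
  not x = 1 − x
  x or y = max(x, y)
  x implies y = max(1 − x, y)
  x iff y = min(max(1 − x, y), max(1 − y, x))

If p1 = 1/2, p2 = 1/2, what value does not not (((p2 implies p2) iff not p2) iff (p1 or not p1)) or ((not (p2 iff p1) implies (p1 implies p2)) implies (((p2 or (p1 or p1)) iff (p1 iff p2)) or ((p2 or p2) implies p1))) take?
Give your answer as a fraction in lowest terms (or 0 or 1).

p2 implies p2 = 1/2 implies 1/2 = 1/2
not p2 = not 1/2 = 1/2
(p2 implies p2) iff not p2 = 1/2 iff 1/2 = 1/2
not p1 = not 1/2 = 1/2
p1 or not p1 = 1/2 or 1/2 = 1/2
((p2 implies p2) iff not p2) iff (p1 or not p1) = 1/2 iff 1/2 = 1/2
not (((p2 implies p2) iff not p2) iff (p1 or not p1)) = not 1/2 = 1/2
not not (((p2 implies p2) iff not p2) iff (p1 or not p1)) = not 1/2 = 1/2
p2 iff p1 = 1/2 iff 1/2 = 1/2
not (p2 iff p1) = not 1/2 = 1/2
p1 implies p2 = 1/2 implies 1/2 = 1/2
not (p2 iff p1) implies (p1 implies p2) = 1/2 implies 1/2 = 1/2
p1 or p1 = 1/2 or 1/2 = 1/2
p2 or (p1 or p1) = 1/2 or 1/2 = 1/2
p1 iff p2 = 1/2 iff 1/2 = 1/2
(p2 or (p1 or p1)) iff (p1 iff p2) = 1/2 iff 1/2 = 1/2
p2 or p2 = 1/2 or 1/2 = 1/2
(p2 or p2) implies p1 = 1/2 implies 1/2 = 1/2
((p2 or (p1 or p1)) iff (p1 iff p2)) or ((p2 or p2) implies p1) = 1/2 or 1/2 = 1/2
(not (p2 iff p1) implies (p1 implies p2)) implies (((p2 or (p1 or p1)) iff (p1 iff p2)) or ((p2 or p2) implies p1)) = 1/2 implies 1/2 = 1/2
not not (((p2 implies p2) iff not p2) iff (p1 or not p1)) or ((not (p2 iff p1) implies (p1 implies p2)) implies (((p2 or (p1 or p1)) iff (p1 iff p2)) or ((p2 or p2) implies p1))) = 1/2 or 1/2 = 1/2

1/2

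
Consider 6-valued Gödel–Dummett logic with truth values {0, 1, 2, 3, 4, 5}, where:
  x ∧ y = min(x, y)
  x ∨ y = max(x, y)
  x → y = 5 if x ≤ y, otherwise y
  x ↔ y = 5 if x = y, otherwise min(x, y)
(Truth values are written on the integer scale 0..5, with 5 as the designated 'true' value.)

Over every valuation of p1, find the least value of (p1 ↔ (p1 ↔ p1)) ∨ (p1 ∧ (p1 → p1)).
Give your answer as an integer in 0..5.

Take p1 = 0:
p1 ↔ p1 = 0 ↔ 0 = 5
p1 ↔ (p1 ↔ p1) = 0 ↔ 5 = 0
p1 → p1 = 0 → 0 = 5
p1 ∧ (p1 → p1) = 0 ∧ 5 = 0
(p1 ↔ (p1 ↔ p1)) ∨ (p1 ∧ (p1 → p1)) = 0 ∨ 0 = 0
No assignment yields a value below 0, so this is the minimum.

0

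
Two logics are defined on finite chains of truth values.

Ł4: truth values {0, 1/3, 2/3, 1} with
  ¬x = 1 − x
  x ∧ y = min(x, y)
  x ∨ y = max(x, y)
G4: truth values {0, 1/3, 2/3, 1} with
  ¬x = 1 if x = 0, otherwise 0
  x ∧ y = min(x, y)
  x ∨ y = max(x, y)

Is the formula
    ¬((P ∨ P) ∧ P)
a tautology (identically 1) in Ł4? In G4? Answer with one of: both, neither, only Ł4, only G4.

neither

In Ł4: at P = 1/3 the value is 2/3 — not a tautology.
In G4: at P = 1/3 the value is 0 — not a tautology.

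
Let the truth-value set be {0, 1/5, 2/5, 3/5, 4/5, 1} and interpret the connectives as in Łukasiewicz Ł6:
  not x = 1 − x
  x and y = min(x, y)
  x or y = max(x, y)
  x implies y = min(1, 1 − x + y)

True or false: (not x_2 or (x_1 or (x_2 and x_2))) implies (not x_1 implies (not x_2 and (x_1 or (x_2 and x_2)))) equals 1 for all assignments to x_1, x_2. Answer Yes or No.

Counterexample: take x_1 = 0, x_2 = 0.
not x_2 = not 0 = 1
x_2 and x_2 = 0 and 0 = 0
x_1 or (x_2 and x_2) = 0 or 0 = 0
not x_2 or (x_1 or (x_2 and x_2)) = 1 or 0 = 1
not x_1 = not 0 = 1
not x_2 = not 0 = 1
x_2 and x_2 = 0 and 0 = 0
x_1 or (x_2 and x_2) = 0 or 0 = 0
not x_2 and (x_1 or (x_2 and x_2)) = 1 and 0 = 0
not x_1 implies (not x_2 and (x_1 or (x_2 and x_2))) = 1 implies 0 = 0
(not x_2 or (x_1 or (x_2 and x_2))) implies (not x_1 implies (not x_2 and (x_1 or (x_2 and x_2)))) = 1 implies 0 = 0
This gives 0 ≠ 1.

No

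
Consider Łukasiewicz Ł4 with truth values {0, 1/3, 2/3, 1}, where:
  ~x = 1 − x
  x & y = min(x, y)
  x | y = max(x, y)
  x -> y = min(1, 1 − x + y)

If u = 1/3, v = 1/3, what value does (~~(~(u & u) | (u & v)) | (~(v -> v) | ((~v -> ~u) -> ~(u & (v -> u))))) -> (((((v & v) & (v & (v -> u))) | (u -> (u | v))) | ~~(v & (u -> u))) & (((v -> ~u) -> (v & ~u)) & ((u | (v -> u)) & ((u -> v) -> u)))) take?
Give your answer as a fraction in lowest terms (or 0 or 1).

2/3

u & u = 1/3 & 1/3 = 1/3
~(u & u) = ~1/3 = 2/3
u & v = 1/3 & 1/3 = 1/3
~(u & u) | (u & v) = 2/3 | 1/3 = 2/3
~(~(u & u) | (u & v)) = ~2/3 = 1/3
~~(~(u & u) | (u & v)) = ~1/3 = 2/3
v -> v = 1/3 -> 1/3 = 1
~(v -> v) = ~1 = 0
~v = ~1/3 = 2/3
~u = ~1/3 = 2/3
~v -> ~u = 2/3 -> 2/3 = 1
v -> u = 1/3 -> 1/3 = 1
u & (v -> u) = 1/3 & 1 = 1/3
~(u & (v -> u)) = ~1/3 = 2/3
(~v -> ~u) -> ~(u & (v -> u)) = 1 -> 2/3 = 2/3
~(v -> v) | ((~v -> ~u) -> ~(u & (v -> u))) = 0 | 2/3 = 2/3
~~(~(u & u) | (u & v)) | (~(v -> v) | ((~v -> ~u) -> ~(u & (v -> u)))) = 2/3 | 2/3 = 2/3
v & v = 1/3 & 1/3 = 1/3
v -> u = 1/3 -> 1/3 = 1
v & (v -> u) = 1/3 & 1 = 1/3
(v & v) & (v & (v -> u)) = 1/3 & 1/3 = 1/3
u | v = 1/3 | 1/3 = 1/3
u -> (u | v) = 1/3 -> 1/3 = 1
((v & v) & (v & (v -> u))) | (u -> (u | v)) = 1/3 | 1 = 1
u -> u = 1/3 -> 1/3 = 1
v & (u -> u) = 1/3 & 1 = 1/3
~(v & (u -> u)) = ~1/3 = 2/3
~~(v & (u -> u)) = ~2/3 = 1/3
(((v & v) & (v & (v -> u))) | (u -> (u | v))) | ~~(v & (u -> u)) = 1 | 1/3 = 1
~u = ~1/3 = 2/3
v -> ~u = 1/3 -> 2/3 = 1
~u = ~1/3 = 2/3
v & ~u = 1/3 & 2/3 = 1/3
(v -> ~u) -> (v & ~u) = 1 -> 1/3 = 1/3
v -> u = 1/3 -> 1/3 = 1
u | (v -> u) = 1/3 | 1 = 1
u -> v = 1/3 -> 1/3 = 1
(u -> v) -> u = 1 -> 1/3 = 1/3
(u | (v -> u)) & ((u -> v) -> u) = 1 & 1/3 = 1/3
((v -> ~u) -> (v & ~u)) & ((u | (v -> u)) & ((u -> v) -> u)) = 1/3 & 1/3 = 1/3
((((v & v) & (v & (v -> u))) | (u -> (u | v))) | ~~(v & (u -> u))) & (((v -> ~u) -> (v & ~u)) & ((u | (v -> u)) & ((u -> v) -> u))) = 1 & 1/3 = 1/3
(~~(~(u & u) | (u & v)) | (~(v -> v) | ((~v -> ~u) -> ~(u & (v -> u))))) -> (((((v & v) & (v & (v -> u))) | (u -> (u | v))) | ~~(v & (u -> u))) & (((v -> ~u) -> (v & ~u)) & ((u | (v -> u)) & ((u -> v) -> u)))) = 2/3 -> 1/3 = 2/3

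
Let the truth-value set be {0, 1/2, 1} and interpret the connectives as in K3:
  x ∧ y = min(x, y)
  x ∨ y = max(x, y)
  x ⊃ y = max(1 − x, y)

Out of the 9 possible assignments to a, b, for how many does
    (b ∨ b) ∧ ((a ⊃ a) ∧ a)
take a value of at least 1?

1

a = 0, b = 0 ↦ 0  <
a = 0, b = 1/2 ↦ 0  <
a = 0, b = 1 ↦ 0  <
a = 1/2, b = 0 ↦ 0  <
a = 1/2, b = 1/2 ↦ 1/2  <
a = 1/2, b = 1 ↦ 1/2  <
a = 1, b = 0 ↦ 0  <
a = 1, b = 1/2 ↦ 1/2  <
a = 1, b = 1 ↦ 1  ≥
So 1 of the 9 assignments meets the threshold.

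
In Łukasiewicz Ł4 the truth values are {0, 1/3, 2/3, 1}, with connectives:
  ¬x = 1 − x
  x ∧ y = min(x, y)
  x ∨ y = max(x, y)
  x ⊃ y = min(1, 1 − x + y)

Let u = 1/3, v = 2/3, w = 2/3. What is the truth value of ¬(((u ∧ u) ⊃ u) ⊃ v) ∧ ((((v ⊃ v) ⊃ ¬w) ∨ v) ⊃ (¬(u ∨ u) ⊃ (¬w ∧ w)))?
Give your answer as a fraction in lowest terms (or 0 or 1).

1/3

u ∧ u = 1/3 ∧ 1/3 = 1/3
(u ∧ u) ⊃ u = 1/3 ⊃ 1/3 = 1
((u ∧ u) ⊃ u) ⊃ v = 1 ⊃ 2/3 = 2/3
¬(((u ∧ u) ⊃ u) ⊃ v) = ¬2/3 = 1/3
v ⊃ v = 2/3 ⊃ 2/3 = 1
¬w = ¬2/3 = 1/3
(v ⊃ v) ⊃ ¬w = 1 ⊃ 1/3 = 1/3
((v ⊃ v) ⊃ ¬w) ∨ v = 1/3 ∨ 2/3 = 2/3
u ∨ u = 1/3 ∨ 1/3 = 1/3
¬(u ∨ u) = ¬1/3 = 2/3
¬w = ¬2/3 = 1/3
¬w ∧ w = 1/3 ∧ 2/3 = 1/3
¬(u ∨ u) ⊃ (¬w ∧ w) = 2/3 ⊃ 1/3 = 2/3
(((v ⊃ v) ⊃ ¬w) ∨ v) ⊃ (¬(u ∨ u) ⊃ (¬w ∧ w)) = 2/3 ⊃ 2/3 = 1
¬(((u ∧ u) ⊃ u) ⊃ v) ∧ ((((v ⊃ v) ⊃ ¬w) ∨ v) ⊃ (¬(u ∨ u) ⊃ (¬w ∧ w))) = 1/3 ∧ 1 = 1/3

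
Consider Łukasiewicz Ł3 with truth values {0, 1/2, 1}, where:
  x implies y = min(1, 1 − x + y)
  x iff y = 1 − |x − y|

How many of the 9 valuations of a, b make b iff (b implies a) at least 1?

2

a = 0, b = 0 ↦ 0  <
a = 0, b = 1/2 ↦ 1  ≥
a = 0, b = 1 ↦ 0  <
a = 1/2, b = 0 ↦ 0  <
a = 1/2, b = 1/2 ↦ 1/2  <
a = 1/2, b = 1 ↦ 1/2  <
a = 1, b = 0 ↦ 0  <
a = 1, b = 1/2 ↦ 1/2  <
a = 1, b = 1 ↦ 1  ≥
So 2 of the 9 assignments meet the threshold.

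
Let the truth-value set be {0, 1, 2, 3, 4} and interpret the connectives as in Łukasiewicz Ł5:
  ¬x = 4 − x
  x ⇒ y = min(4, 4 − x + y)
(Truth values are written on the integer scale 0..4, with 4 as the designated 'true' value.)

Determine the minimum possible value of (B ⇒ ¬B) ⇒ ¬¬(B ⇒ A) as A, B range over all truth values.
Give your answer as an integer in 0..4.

2

Take A = 0, B = 2:
¬B = ¬2 = 2
B ⇒ ¬B = 2 ⇒ 2 = 4
B ⇒ A = 2 ⇒ 0 = 2
¬(B ⇒ A) = ¬2 = 2
¬¬(B ⇒ A) = ¬2 = 2
(B ⇒ ¬B) ⇒ ¬¬(B ⇒ A) = 4 ⇒ 2 = 2
No assignment yields a value below 2, so this is the minimum.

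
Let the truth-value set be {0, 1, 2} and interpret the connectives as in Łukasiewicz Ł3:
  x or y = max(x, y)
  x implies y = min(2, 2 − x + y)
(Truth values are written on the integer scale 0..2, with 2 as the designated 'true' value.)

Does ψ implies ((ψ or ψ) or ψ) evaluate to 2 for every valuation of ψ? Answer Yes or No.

ψ = 0 ↦ 2
ψ = 1 ↦ 2
ψ = 2 ↦ 2
Every assignment gives a value ≥ 2.

Yes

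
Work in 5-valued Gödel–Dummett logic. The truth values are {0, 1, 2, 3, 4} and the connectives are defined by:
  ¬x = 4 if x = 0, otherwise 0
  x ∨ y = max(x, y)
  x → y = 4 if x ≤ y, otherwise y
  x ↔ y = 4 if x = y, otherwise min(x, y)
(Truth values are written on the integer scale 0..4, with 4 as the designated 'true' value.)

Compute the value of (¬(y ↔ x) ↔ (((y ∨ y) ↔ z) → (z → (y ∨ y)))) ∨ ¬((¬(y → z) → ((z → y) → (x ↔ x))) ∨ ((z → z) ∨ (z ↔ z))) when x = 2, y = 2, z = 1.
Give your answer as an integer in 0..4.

y ↔ x = 2 ↔ 2 = 4
¬(y ↔ x) = ¬4 = 0
y ∨ y = 2 ∨ 2 = 2
(y ∨ y) ↔ z = 2 ↔ 1 = 1
y ∨ y = 2 ∨ 2 = 2
z → (y ∨ y) = 1 → 2 = 4
((y ∨ y) ↔ z) → (z → (y ∨ y)) = 1 → 4 = 4
¬(y ↔ x) ↔ (((y ∨ y) ↔ z) → (z → (y ∨ y))) = 0 ↔ 4 = 0
y → z = 2 → 1 = 1
¬(y → z) = ¬1 = 0
z → y = 1 → 2 = 4
x ↔ x = 2 ↔ 2 = 4
(z → y) → (x ↔ x) = 4 → 4 = 4
¬(y → z) → ((z → y) → (x ↔ x)) = 0 → 4 = 4
z → z = 1 → 1 = 4
z ↔ z = 1 ↔ 1 = 4
(z → z) ∨ (z ↔ z) = 4 ∨ 4 = 4
(¬(y → z) → ((z → y) → (x ↔ x))) ∨ ((z → z) ∨ (z ↔ z)) = 4 ∨ 4 = 4
¬((¬(y → z) → ((z → y) → (x ↔ x))) ∨ ((z → z) ∨ (z ↔ z))) = ¬4 = 0
(¬(y ↔ x) ↔ (((y ∨ y) ↔ z) → (z → (y ∨ y)))) ∨ ¬((¬(y → z) → ((z → y) → (x ↔ x))) ∨ ((z → z) ∨ (z ↔ z))) = 0 ∨ 0 = 0

0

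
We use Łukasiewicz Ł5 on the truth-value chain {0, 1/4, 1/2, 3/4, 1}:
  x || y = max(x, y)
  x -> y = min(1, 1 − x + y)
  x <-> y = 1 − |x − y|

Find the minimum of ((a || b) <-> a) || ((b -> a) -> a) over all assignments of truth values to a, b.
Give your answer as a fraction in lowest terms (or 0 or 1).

1/2

Take a = 0, b = 1/2:
a || b = 0 || 1/2 = 1/2
(a || b) <-> a = 1/2 <-> 0 = 1/2
b -> a = 1/2 -> 0 = 1/2
(b -> a) -> a = 1/2 -> 0 = 1/2
((a || b) <-> a) || ((b -> a) -> a) = 1/2 || 1/2 = 1/2
No assignment yields a value below 1/2, so this is the minimum.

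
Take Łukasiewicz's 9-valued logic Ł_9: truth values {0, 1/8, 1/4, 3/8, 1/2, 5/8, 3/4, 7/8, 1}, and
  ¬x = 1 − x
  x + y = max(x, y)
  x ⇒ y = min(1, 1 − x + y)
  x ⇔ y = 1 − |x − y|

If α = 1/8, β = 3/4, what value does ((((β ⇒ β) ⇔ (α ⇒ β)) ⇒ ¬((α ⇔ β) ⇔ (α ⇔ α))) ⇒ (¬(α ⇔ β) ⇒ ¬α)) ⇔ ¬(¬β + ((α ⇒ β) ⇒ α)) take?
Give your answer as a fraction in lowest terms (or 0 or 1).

3/4

β ⇒ β = 3/4 ⇒ 3/4 = 1
α ⇒ β = 1/8 ⇒ 3/4 = 1
(β ⇒ β) ⇔ (α ⇒ β) = 1 ⇔ 1 = 1
α ⇔ β = 1/8 ⇔ 3/4 = 3/8
α ⇔ α = 1/8 ⇔ 1/8 = 1
(α ⇔ β) ⇔ (α ⇔ α) = 3/8 ⇔ 1 = 3/8
¬((α ⇔ β) ⇔ (α ⇔ α)) = ¬3/8 = 5/8
((β ⇒ β) ⇔ (α ⇒ β)) ⇒ ¬((α ⇔ β) ⇔ (α ⇔ α)) = 1 ⇒ 5/8 = 5/8
α ⇔ β = 1/8 ⇔ 3/4 = 3/8
¬(α ⇔ β) = ¬3/8 = 5/8
¬α = ¬1/8 = 7/8
¬(α ⇔ β) ⇒ ¬α = 5/8 ⇒ 7/8 = 1
(((β ⇒ β) ⇔ (α ⇒ β)) ⇒ ¬((α ⇔ β) ⇔ (α ⇔ α))) ⇒ (¬(α ⇔ β) ⇒ ¬α) = 5/8 ⇒ 1 = 1
¬β = ¬3/4 = 1/4
α ⇒ β = 1/8 ⇒ 3/4 = 1
(α ⇒ β) ⇒ α = 1 ⇒ 1/8 = 1/8
¬β + ((α ⇒ β) ⇒ α) = 1/4 + 1/8 = 1/4
¬(¬β + ((α ⇒ β) ⇒ α)) = ¬1/4 = 3/4
((((β ⇒ β) ⇔ (α ⇒ β)) ⇒ ¬((α ⇔ β) ⇔ (α ⇔ α))) ⇒ (¬(α ⇔ β) ⇒ ¬α)) ⇔ ¬(¬β + ((α ⇒ β) ⇒ α)) = 1 ⇔ 3/4 = 3/4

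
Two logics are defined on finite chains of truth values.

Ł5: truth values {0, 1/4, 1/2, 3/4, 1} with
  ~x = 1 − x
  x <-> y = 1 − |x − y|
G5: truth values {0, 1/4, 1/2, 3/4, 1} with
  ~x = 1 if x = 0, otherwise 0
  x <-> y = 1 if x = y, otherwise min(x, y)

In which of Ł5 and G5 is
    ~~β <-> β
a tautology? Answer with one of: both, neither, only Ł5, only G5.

In Ł5: every assignment gives 1 — tautology.
In G5: at β = 1/4 the value is 1/4 — not a tautology.

only Ł5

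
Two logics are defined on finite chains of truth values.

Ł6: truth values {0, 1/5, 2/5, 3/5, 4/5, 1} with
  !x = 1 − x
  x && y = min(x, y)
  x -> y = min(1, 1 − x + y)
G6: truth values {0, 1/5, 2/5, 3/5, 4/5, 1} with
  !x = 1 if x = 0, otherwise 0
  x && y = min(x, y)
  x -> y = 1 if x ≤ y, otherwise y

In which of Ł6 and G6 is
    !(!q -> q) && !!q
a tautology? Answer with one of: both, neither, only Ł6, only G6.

In Ł6: at q = 0 the value is 0 — not a tautology.
In G6: at q = 0 the value is 0 — not a tautology.

neither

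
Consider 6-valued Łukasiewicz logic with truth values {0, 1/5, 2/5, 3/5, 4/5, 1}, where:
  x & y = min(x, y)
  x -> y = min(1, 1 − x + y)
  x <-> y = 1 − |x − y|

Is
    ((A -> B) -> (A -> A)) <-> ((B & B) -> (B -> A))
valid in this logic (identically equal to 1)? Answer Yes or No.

No

Counterexample: take A = 0, B = 3/5.
A -> B = 0 -> 3/5 = 1
A -> A = 0 -> 0 = 1
(A -> B) -> (A -> A) = 1 -> 1 = 1
B & B = 3/5 & 3/5 = 3/5
B -> A = 3/5 -> 0 = 2/5
(B & B) -> (B -> A) = 3/5 -> 2/5 = 4/5
((A -> B) -> (A -> A)) <-> ((B & B) -> (B -> A)) = 1 <-> 4/5 = 4/5
This gives 4/5 ≠ 1.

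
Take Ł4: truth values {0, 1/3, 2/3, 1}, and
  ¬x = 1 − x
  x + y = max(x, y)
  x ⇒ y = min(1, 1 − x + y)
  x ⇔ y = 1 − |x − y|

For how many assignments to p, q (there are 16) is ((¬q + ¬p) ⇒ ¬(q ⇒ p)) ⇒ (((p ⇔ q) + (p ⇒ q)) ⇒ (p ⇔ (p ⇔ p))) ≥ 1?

p = 0, q = 0 ↦ 1  ≥
p = 0, q = 1/3 ↦ 2/3  <
p = 0, q = 2/3 ↦ 1/3  <
p = 0, q = 1 ↦ 0  <
p = 1/3, q = 0 ↦ 1  ≥
p = 1/3, q = 1/3 ↦ 1  ≥
p = 1/3, q = 2/3 ↦ 2/3  <
p = 1/3, q = 1 ↦ 1/3  <
p = 2/3, q = 0 ↦ 1  ≥
p = 2/3, q = 1/3 ↦ 1  ≥
p = 2/3, q = 2/3 ↦ 1  ≥
p = 2/3, q = 1 ↦ 2/3  <
p = 1, q = 0 ↦ 1  ≥
p = 1, q = 1/3 ↦ 1  ≥
p = 1, q = 2/3 ↦ 1  ≥
p = 1, q = 1 ↦ 1  ≥
So 10 of the 16 assignments meet the threshold.

10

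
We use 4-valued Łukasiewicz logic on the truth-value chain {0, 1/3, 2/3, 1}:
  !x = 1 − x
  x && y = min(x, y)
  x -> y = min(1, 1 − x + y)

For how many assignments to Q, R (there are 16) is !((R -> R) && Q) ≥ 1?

Q = 0, R = 0 ↦ 1  ≥
Q = 0, R = 1/3 ↦ 1  ≥
Q = 0, R = 2/3 ↦ 1  ≥
Q = 0, R = 1 ↦ 1  ≥
Q = 1/3, R = 0 ↦ 2/3  <
Q = 1/3, R = 1/3 ↦ 2/3  <
Q = 1/3, R = 2/3 ↦ 2/3  <
Q = 1/3, R = 1 ↦ 2/3  <
Q = 2/3, R = 0 ↦ 1/3  <
Q = 2/3, R = 1/3 ↦ 1/3  <
Q = 2/3, R = 2/3 ↦ 1/3  <
Q = 2/3, R = 1 ↦ 1/3  <
Q = 1, R = 0 ↦ 0  <
Q = 1, R = 1/3 ↦ 0  <
Q = 1, R = 2/3 ↦ 0  <
Q = 1, R = 1 ↦ 0  <
So 4 of the 16 assignments meet the threshold.

4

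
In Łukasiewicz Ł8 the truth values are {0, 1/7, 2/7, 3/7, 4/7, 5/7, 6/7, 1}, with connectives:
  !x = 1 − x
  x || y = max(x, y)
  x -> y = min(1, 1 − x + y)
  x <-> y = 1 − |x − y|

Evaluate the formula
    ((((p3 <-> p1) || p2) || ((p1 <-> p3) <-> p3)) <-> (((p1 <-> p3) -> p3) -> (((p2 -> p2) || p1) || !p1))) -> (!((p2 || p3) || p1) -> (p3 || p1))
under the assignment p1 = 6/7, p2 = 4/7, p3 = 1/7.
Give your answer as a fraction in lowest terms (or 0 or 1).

p3 <-> p1 = 1/7 <-> 6/7 = 2/7
(p3 <-> p1) || p2 = 2/7 || 4/7 = 4/7
p1 <-> p3 = 6/7 <-> 1/7 = 2/7
(p1 <-> p3) <-> p3 = 2/7 <-> 1/7 = 6/7
((p3 <-> p1) || p2) || ((p1 <-> p3) <-> p3) = 4/7 || 6/7 = 6/7
p1 <-> p3 = 6/7 <-> 1/7 = 2/7
(p1 <-> p3) -> p3 = 2/7 -> 1/7 = 6/7
p2 -> p2 = 4/7 -> 4/7 = 1
(p2 -> p2) || p1 = 1 || 6/7 = 1
!p1 = !6/7 = 1/7
((p2 -> p2) || p1) || !p1 = 1 || 1/7 = 1
((p1 <-> p3) -> p3) -> (((p2 -> p2) || p1) || !p1) = 6/7 -> 1 = 1
(((p3 <-> p1) || p2) || ((p1 <-> p3) <-> p3)) <-> (((p1 <-> p3) -> p3) -> (((p2 -> p2) || p1) || !p1)) = 6/7 <-> 1 = 6/7
p2 || p3 = 4/7 || 1/7 = 4/7
(p2 || p3) || p1 = 4/7 || 6/7 = 6/7
!((p2 || p3) || p1) = !6/7 = 1/7
p3 || p1 = 1/7 || 6/7 = 6/7
!((p2 || p3) || p1) -> (p3 || p1) = 1/7 -> 6/7 = 1
((((p3 <-> p1) || p2) || ((p1 <-> p3) <-> p3)) <-> (((p1 <-> p3) -> p3) -> (((p2 -> p2) || p1) || !p1))) -> (!((p2 || p3) || p1) -> (p3 || p1)) = 6/7 -> 1 = 1

1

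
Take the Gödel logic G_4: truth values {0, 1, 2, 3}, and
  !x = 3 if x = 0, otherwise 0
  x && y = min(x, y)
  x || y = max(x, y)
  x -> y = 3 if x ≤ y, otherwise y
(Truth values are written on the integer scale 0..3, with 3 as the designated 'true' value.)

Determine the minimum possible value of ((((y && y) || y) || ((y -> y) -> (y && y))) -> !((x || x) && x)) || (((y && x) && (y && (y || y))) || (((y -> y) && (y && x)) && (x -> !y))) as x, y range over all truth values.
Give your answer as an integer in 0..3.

Take x = 1, y = 1:
y && y = 1 && 1 = 1
(y && y) || y = 1 || 1 = 1
y -> y = 1 -> 1 = 3
y && y = 1 && 1 = 1
(y -> y) -> (y && y) = 3 -> 1 = 1
((y && y) || y) || ((y -> y) -> (y && y)) = 1 || 1 = 1
x || x = 1 || 1 = 1
(x || x) && x = 1 && 1 = 1
!((x || x) && x) = !1 = 0
(((y && y) || y) || ((y -> y) -> (y && y))) -> !((x || x) && x) = 1 -> 0 = 0
y && x = 1 && 1 = 1
y || y = 1 || 1 = 1
y && (y || y) = 1 && 1 = 1
(y && x) && (y && (y || y)) = 1 && 1 = 1
y -> y = 1 -> 1 = 3
y && x = 1 && 1 = 1
(y -> y) && (y && x) = 3 && 1 = 1
!y = !1 = 0
x -> !y = 1 -> 0 = 0
((y -> y) && (y && x)) && (x -> !y) = 1 && 0 = 0
((y && x) && (y && (y || y))) || (((y -> y) && (y && x)) && (x -> !y)) = 1 || 0 = 1
((((y && y) || y) || ((y -> y) -> (y && y))) -> !((x || x) && x)) || (((y && x) && (y && (y || y))) || (((y -> y) && (y && x)) && (x -> !y))) = 0 || 1 = 1
No assignment yields a value below 1, so this is the minimum.

1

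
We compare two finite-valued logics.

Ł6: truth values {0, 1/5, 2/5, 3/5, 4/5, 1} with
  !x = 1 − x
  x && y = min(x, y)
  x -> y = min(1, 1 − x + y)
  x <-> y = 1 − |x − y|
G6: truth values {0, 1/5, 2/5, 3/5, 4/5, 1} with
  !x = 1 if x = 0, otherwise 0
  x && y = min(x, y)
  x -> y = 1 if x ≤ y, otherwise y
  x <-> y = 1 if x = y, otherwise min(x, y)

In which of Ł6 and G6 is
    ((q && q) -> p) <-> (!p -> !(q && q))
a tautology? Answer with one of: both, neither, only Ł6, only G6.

only Ł6

In Ł6: every assignment gives 1 — tautology.
In G6: at p = 1/5, q = 2/5 the value is 1/5 — not a tautology.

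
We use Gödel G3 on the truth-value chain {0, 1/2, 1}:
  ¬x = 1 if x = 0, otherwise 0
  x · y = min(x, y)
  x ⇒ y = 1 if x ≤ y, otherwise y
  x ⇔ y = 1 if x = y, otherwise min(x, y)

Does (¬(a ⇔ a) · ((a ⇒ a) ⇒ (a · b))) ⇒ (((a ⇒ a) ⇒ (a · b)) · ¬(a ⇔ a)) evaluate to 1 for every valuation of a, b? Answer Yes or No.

Yes

a = 0, b = 0 ↦ 1
a = 0, b = 1/2 ↦ 1
a = 0, b = 1 ↦ 1
a = 1/2, b = 0 ↦ 1
a = 1/2, b = 1/2 ↦ 1
a = 1/2, b = 1 ↦ 1
a = 1, b = 0 ↦ 1
a = 1, b = 1/2 ↦ 1
a = 1, b = 1 ↦ 1
Every assignment gives a value ≥ 1.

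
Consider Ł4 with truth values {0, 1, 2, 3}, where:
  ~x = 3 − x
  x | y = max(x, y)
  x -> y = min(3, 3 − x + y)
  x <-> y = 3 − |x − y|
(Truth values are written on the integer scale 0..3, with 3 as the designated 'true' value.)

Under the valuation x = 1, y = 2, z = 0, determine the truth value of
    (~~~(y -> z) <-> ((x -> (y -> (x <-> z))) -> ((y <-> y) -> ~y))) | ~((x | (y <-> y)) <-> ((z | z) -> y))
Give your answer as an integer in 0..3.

2

y -> z = 2 -> 0 = 1
~(y -> z) = ~1 = 2
~~(y -> z) = ~2 = 1
~~~(y -> z) = ~1 = 2
x <-> z = 1 <-> 0 = 2
y -> (x <-> z) = 2 -> 2 = 3
x -> (y -> (x <-> z)) = 1 -> 3 = 3
y <-> y = 2 <-> 2 = 3
~y = ~2 = 1
(y <-> y) -> ~y = 3 -> 1 = 1
(x -> (y -> (x <-> z))) -> ((y <-> y) -> ~y) = 3 -> 1 = 1
~~~(y -> z) <-> ((x -> (y -> (x <-> z))) -> ((y <-> y) -> ~y)) = 2 <-> 1 = 2
y <-> y = 2 <-> 2 = 3
x | (y <-> y) = 1 | 3 = 3
z | z = 0 | 0 = 0
(z | z) -> y = 0 -> 2 = 3
(x | (y <-> y)) <-> ((z | z) -> y) = 3 <-> 3 = 3
~((x | (y <-> y)) <-> ((z | z) -> y)) = ~3 = 0
(~~~(y -> z) <-> ((x -> (y -> (x <-> z))) -> ((y <-> y) -> ~y))) | ~((x | (y <-> y)) <-> ((z | z) -> y)) = 2 | 0 = 2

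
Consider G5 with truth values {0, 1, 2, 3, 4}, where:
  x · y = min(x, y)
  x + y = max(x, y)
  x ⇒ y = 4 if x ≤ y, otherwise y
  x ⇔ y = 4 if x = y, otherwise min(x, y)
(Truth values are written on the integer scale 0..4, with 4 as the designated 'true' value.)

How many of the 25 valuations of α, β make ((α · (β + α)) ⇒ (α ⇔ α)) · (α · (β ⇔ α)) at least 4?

value 4: 1 assignment (counts)
value 3: 3 assignments
value 2: 5 assignments
value 1: 7 assignments
value 0: 9 assignments
So 1 of the 25 assignments meets the threshold.

1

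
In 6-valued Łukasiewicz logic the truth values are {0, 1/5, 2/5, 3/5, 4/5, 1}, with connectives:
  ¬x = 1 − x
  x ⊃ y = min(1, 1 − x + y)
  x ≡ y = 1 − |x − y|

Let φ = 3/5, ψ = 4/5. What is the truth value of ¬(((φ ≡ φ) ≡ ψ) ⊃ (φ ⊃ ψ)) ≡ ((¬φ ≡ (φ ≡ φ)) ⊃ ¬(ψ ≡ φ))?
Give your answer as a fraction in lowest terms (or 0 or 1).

φ ≡ φ = 3/5 ≡ 3/5 = 1
(φ ≡ φ) ≡ ψ = 1 ≡ 4/5 = 4/5
φ ⊃ ψ = 3/5 ⊃ 4/5 = 1
((φ ≡ φ) ≡ ψ) ⊃ (φ ⊃ ψ) = 4/5 ⊃ 1 = 1
¬(((φ ≡ φ) ≡ ψ) ⊃ (φ ⊃ ψ)) = ¬1 = 0
¬φ = ¬3/5 = 2/5
φ ≡ φ = 3/5 ≡ 3/5 = 1
¬φ ≡ (φ ≡ φ) = 2/5 ≡ 1 = 2/5
ψ ≡ φ = 4/5 ≡ 3/5 = 4/5
¬(ψ ≡ φ) = ¬4/5 = 1/5
(¬φ ≡ (φ ≡ φ)) ⊃ ¬(ψ ≡ φ) = 2/5 ⊃ 1/5 = 4/5
¬(((φ ≡ φ) ≡ ψ) ⊃ (φ ⊃ ψ)) ≡ ((¬φ ≡ (φ ≡ φ)) ⊃ ¬(ψ ≡ φ)) = 0 ≡ 4/5 = 1/5

1/5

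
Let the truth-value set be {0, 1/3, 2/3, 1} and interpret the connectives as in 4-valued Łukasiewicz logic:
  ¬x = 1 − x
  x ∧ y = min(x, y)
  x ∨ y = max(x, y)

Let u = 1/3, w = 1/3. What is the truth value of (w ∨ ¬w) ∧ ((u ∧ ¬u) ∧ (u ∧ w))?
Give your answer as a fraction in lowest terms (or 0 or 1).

1/3

¬w = ¬1/3 = 2/3
w ∨ ¬w = 1/3 ∨ 2/3 = 2/3
¬u = ¬1/3 = 2/3
u ∧ ¬u = 1/3 ∧ 2/3 = 1/3
u ∧ w = 1/3 ∧ 1/3 = 1/3
(u ∧ ¬u) ∧ (u ∧ w) = 1/3 ∧ 1/3 = 1/3
(w ∨ ¬w) ∧ ((u ∧ ¬u) ∧ (u ∧ w)) = 2/3 ∧ 1/3 = 1/3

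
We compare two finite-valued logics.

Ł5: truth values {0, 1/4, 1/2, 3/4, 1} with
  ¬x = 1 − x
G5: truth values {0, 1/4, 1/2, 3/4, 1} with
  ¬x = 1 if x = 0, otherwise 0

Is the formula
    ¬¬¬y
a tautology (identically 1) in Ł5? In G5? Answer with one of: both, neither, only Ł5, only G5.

In Ł5: at y = 1/4 the value is 3/4 — not a tautology.
In G5: at y = 1/4 the value is 0 — not a tautology.

neither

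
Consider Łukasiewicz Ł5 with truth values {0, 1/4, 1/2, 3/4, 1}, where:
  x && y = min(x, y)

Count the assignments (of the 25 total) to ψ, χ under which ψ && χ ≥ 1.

1

value 1: 1 assignment (counts)
value 3/4: 3 assignments
value 1/2: 5 assignments
value 1/4: 7 assignments
value 0: 9 assignments
So 1 of the 25 assignments meets the threshold.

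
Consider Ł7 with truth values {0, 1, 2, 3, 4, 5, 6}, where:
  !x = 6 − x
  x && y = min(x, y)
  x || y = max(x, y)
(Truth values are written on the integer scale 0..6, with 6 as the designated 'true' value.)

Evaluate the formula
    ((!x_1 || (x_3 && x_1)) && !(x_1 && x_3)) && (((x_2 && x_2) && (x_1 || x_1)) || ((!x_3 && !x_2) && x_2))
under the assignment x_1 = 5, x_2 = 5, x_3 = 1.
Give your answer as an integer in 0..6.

!x_1 = !5 = 1
x_3 && x_1 = 1 && 5 = 1
!x_1 || (x_3 && x_1) = 1 || 1 = 1
x_1 && x_3 = 5 && 1 = 1
!(x_1 && x_3) = !1 = 5
(!x_1 || (x_3 && x_1)) && !(x_1 && x_3) = 1 && 5 = 1
x_2 && x_2 = 5 && 5 = 5
x_1 || x_1 = 5 || 5 = 5
(x_2 && x_2) && (x_1 || x_1) = 5 && 5 = 5
!x_3 = !1 = 5
!x_2 = !5 = 1
!x_3 && !x_2 = 5 && 1 = 1
(!x_3 && !x_2) && x_2 = 1 && 5 = 1
((x_2 && x_2) && (x_1 || x_1)) || ((!x_3 && !x_2) && x_2) = 5 || 1 = 5
((!x_1 || (x_3 && x_1)) && !(x_1 && x_3)) && (((x_2 && x_2) && (x_1 || x_1)) || ((!x_3 && !x_2) && x_2)) = 1 && 5 = 1

1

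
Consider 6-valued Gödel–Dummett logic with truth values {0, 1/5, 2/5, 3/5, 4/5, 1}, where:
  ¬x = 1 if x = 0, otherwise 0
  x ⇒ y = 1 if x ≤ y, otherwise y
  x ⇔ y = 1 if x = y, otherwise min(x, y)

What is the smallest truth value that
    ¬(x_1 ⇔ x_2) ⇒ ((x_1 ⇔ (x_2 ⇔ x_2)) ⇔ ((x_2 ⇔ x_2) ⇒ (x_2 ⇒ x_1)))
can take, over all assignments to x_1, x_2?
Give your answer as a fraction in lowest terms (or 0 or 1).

Take x_1 = 1/5, x_2 = 0:
x_1 ⇔ x_2 = 1/5 ⇔ 0 = 0
¬(x_1 ⇔ x_2) = ¬0 = 1
x_2 ⇔ x_2 = 0 ⇔ 0 = 1
x_1 ⇔ (x_2 ⇔ x_2) = 1/5 ⇔ 1 = 1/5
x_2 ⇔ x_2 = 0 ⇔ 0 = 1
x_2 ⇒ x_1 = 0 ⇒ 1/5 = 1
(x_2 ⇔ x_2) ⇒ (x_2 ⇒ x_1) = 1 ⇒ 1 = 1
(x_1 ⇔ (x_2 ⇔ x_2)) ⇔ ((x_2 ⇔ x_2) ⇒ (x_2 ⇒ x_1)) = 1/5 ⇔ 1 = 1/5
¬(x_1 ⇔ x_2) ⇒ ((x_1 ⇔ (x_2 ⇔ x_2)) ⇔ ((x_2 ⇔ x_2) ⇒ (x_2 ⇒ x_1))) = 1 ⇒ 1/5 = 1/5
No assignment yields a value below 1/5, so this is the minimum.

1/5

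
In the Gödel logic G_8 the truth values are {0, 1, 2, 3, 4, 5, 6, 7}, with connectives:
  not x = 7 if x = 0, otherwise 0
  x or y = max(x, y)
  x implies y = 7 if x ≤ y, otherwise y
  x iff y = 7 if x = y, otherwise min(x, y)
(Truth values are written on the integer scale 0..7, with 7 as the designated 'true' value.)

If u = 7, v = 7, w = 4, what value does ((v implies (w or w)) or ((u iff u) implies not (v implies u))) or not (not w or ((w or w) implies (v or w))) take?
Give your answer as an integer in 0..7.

4

w or w = 4 or 4 = 4
v implies (w or w) = 7 implies 4 = 4
u iff u = 7 iff 7 = 7
v implies u = 7 implies 7 = 7
not (v implies u) = not 7 = 0
(u iff u) implies not (v implies u) = 7 implies 0 = 0
(v implies (w or w)) or ((u iff u) implies not (v implies u)) = 4 or 0 = 4
not w = not 4 = 0
w or w = 4 or 4 = 4
v or w = 7 or 4 = 7
(w or w) implies (v or w) = 4 implies 7 = 7
not w or ((w or w) implies (v or w)) = 0 or 7 = 7
not (not w or ((w or w) implies (v or w))) = not 7 = 0
((v implies (w or w)) or ((u iff u) implies not (v implies u))) or not (not w or ((w or w) implies (v or w))) = 4 or 0 = 4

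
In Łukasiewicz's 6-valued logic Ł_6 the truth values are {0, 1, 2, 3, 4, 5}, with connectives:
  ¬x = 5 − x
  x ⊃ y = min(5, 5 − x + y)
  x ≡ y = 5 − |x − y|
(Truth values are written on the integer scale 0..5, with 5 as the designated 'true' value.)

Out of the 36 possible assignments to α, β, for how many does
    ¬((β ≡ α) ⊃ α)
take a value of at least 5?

value 5: 1 assignment (counts)
value 4: 2 assignments
value 3: 4 assignments
value 2: 5 assignments
value 1: 7 assignments
value 0: 17 assignments
So 1 of the 36 assignments meets the threshold.

1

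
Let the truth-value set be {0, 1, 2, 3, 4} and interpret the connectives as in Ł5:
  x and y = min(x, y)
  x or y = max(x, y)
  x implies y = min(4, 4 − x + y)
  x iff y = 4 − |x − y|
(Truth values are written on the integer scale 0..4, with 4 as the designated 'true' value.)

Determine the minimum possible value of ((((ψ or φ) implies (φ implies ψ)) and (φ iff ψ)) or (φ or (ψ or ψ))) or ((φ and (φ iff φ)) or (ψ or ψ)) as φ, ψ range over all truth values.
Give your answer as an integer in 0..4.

2

Take φ = 0, ψ = 2:
ψ or φ = 2 or 0 = 2
φ implies ψ = 0 implies 2 = 4
(ψ or φ) implies (φ implies ψ) = 2 implies 4 = 4
φ iff ψ = 0 iff 2 = 2
((ψ or φ) implies (φ implies ψ)) and (φ iff ψ) = 4 and 2 = 2
ψ or ψ = 2 or 2 = 2
φ or (ψ or ψ) = 0 or 2 = 2
(((ψ or φ) implies (φ implies ψ)) and (φ iff ψ)) or (φ or (ψ or ψ)) = 2 or 2 = 2
φ iff φ = 0 iff 0 = 4
φ and (φ iff φ) = 0 and 4 = 0
ψ or ψ = 2 or 2 = 2
(φ and (φ iff φ)) or (ψ or ψ) = 0 or 2 = 2
((((ψ or φ) implies (φ implies ψ)) and (φ iff ψ)) or (φ or (ψ or ψ))) or ((φ and (φ iff φ)) or (ψ or ψ)) = 2 or 2 = 2
No assignment yields a value below 2, so this is the minimum.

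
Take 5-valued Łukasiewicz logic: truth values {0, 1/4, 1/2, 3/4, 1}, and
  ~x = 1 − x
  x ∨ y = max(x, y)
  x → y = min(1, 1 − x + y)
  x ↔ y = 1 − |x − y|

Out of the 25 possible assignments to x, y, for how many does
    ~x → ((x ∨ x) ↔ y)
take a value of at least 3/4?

21

value 1: 19 assignments (counts)
value 3/4: 2 assignments (counts)
value 1/2: 2 assignments
value 1/4: 1 assignment
value 0: 1 assignment
So 21 of the 25 assignments meet the threshold.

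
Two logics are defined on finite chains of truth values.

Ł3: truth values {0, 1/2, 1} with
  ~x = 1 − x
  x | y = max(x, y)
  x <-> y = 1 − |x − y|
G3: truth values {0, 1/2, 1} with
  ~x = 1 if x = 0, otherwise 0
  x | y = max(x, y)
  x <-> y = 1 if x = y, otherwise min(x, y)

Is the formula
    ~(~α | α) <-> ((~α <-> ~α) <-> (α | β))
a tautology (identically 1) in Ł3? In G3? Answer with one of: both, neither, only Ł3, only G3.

neither

In Ł3: at α = 0, β = 1/2 the value is 1/2 — not a tautology.
In G3: at α = 0, β = 1/2 the value is 0 — not a tautology.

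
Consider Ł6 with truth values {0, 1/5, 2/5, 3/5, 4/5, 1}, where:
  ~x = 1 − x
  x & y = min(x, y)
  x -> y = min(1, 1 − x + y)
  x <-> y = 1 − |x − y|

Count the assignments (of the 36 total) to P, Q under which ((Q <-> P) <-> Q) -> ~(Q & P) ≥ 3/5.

30

value 1: 21 assignments (counts)
value 4/5: 7 assignments (counts)
value 3/5: 2 assignments (counts)
value 2/5: 4 assignments
value 1/5: 1 assignment
value 0: 1 assignment
So 30 of the 36 assignments meet the threshold.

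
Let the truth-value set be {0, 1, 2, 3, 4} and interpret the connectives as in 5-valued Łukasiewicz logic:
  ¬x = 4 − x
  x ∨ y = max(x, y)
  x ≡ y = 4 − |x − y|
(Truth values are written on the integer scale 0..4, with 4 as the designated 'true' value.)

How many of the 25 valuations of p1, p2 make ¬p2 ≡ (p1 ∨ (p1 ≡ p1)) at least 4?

5

value 4: 5 assignments (counts)
value 3: 5 assignments
value 2: 5 assignments
value 1: 5 assignments
value 0: 5 assignments
So 5 of the 25 assignments meet the threshold.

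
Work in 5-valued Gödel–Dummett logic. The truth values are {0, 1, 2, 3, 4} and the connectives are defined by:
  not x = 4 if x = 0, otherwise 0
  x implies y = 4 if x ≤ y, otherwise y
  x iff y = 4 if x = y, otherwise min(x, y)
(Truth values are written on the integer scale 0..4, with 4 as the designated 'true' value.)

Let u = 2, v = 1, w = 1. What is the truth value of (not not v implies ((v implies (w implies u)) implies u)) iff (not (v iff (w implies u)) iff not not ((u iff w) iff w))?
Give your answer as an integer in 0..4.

not v = not 1 = 0
not not v = not 0 = 4
w implies u = 1 implies 2 = 4
v implies (w implies u) = 1 implies 4 = 4
(v implies (w implies u)) implies u = 4 implies 2 = 2
not not v implies ((v implies (w implies u)) implies u) = 4 implies 2 = 2
w implies u = 1 implies 2 = 4
v iff (w implies u) = 1 iff 4 = 1
not (v iff (w implies u)) = not 1 = 0
u iff w = 2 iff 1 = 1
(u iff w) iff w = 1 iff 1 = 4
not ((u iff w) iff w) = not 4 = 0
not not ((u iff w) iff w) = not 0 = 4
not (v iff (w implies u)) iff not not ((u iff w) iff w) = 0 iff 4 = 0
(not not v implies ((v implies (w implies u)) implies u)) iff (not (v iff (w implies u)) iff not not ((u iff w) iff w)) = 2 iff 0 = 0

0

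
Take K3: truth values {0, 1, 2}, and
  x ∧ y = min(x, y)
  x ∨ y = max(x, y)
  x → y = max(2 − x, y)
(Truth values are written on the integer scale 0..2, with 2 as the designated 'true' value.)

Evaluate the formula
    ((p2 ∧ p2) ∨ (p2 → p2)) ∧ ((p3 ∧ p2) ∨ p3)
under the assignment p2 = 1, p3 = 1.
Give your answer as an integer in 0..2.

p2 ∧ p2 = 1 ∧ 1 = 1
p2 → p2 = 1 → 1 = 1
(p2 ∧ p2) ∨ (p2 → p2) = 1 ∨ 1 = 1
p3 ∧ p2 = 1 ∧ 1 = 1
(p3 ∧ p2) ∨ p3 = 1 ∨ 1 = 1
((p2 ∧ p2) ∨ (p2 → p2)) ∧ ((p3 ∧ p2) ∨ p3) = 1 ∧ 1 = 1

1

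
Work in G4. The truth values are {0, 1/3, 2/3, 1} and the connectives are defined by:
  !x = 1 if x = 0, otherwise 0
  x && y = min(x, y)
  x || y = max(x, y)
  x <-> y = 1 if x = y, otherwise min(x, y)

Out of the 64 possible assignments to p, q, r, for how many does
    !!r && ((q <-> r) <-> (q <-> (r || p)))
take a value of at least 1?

value 1: 40 assignments (counts)
value 2/3: 2 assignments
value 1/3: 6 assignments
value 0: 16 assignments
So 40 of the 64 assignments meet the threshold.

40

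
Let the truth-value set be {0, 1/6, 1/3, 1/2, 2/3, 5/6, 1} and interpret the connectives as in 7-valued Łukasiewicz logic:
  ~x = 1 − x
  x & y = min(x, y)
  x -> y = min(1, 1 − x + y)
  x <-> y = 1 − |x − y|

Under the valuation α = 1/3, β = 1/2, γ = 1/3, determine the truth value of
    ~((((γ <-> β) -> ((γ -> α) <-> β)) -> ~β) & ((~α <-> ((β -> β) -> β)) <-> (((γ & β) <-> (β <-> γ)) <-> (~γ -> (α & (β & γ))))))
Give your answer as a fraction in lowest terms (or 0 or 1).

γ <-> β = 1/3 <-> 1/2 = 5/6
γ -> α = 1/3 -> 1/3 = 1
(γ -> α) <-> β = 1 <-> 1/2 = 1/2
(γ <-> β) -> ((γ -> α) <-> β) = 5/6 -> 1/2 = 2/3
~β = ~1/2 = 1/2
((γ <-> β) -> ((γ -> α) <-> β)) -> ~β = 2/3 -> 1/2 = 5/6
~α = ~1/3 = 2/3
β -> β = 1/2 -> 1/2 = 1
(β -> β) -> β = 1 -> 1/2 = 1/2
~α <-> ((β -> β) -> β) = 2/3 <-> 1/2 = 5/6
γ & β = 1/3 & 1/2 = 1/3
β <-> γ = 1/2 <-> 1/3 = 5/6
(γ & β) <-> (β <-> γ) = 1/3 <-> 5/6 = 1/2
~γ = ~1/3 = 2/3
β & γ = 1/2 & 1/3 = 1/3
α & (β & γ) = 1/3 & 1/3 = 1/3
~γ -> (α & (β & γ)) = 2/3 -> 1/3 = 2/3
((γ & β) <-> (β <-> γ)) <-> (~γ -> (α & (β & γ))) = 1/2 <-> 2/3 = 5/6
(~α <-> ((β -> β) -> β)) <-> (((γ & β) <-> (β <-> γ)) <-> (~γ -> (α & (β & γ)))) = 5/6 <-> 5/6 = 1
(((γ <-> β) -> ((γ -> α) <-> β)) -> ~β) & ((~α <-> ((β -> β) -> β)) <-> (((γ & β) <-> (β <-> γ)) <-> (~γ -> (α & (β & γ))))) = 5/6 & 1 = 5/6
~((((γ <-> β) -> ((γ -> α) <-> β)) -> ~β) & ((~α <-> ((β -> β) -> β)) <-> (((γ & β) <-> (β <-> γ)) <-> (~γ -> (α & (β & γ)))))) = ~5/6 = 1/6

1/6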